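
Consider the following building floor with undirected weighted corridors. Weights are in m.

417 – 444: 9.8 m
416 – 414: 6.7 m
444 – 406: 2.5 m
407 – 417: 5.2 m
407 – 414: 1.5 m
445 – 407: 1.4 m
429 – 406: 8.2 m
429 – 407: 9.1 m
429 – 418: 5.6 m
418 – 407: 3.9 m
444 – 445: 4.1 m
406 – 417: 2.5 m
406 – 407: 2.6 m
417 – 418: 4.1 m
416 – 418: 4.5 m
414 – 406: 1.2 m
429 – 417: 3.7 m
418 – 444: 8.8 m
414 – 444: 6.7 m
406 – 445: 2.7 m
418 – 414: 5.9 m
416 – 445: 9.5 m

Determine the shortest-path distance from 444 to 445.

Candidate routes:
444–406–407–445: 2.5+2.6+1.4 = 6.5
444–406–445: 2.5+2.7 = 5.2
444–445: 4.1 = 4.1
444–406–414–407–445: 2.5+1.2+1.5+1.4 = 6.6
Cheapest is 444–445 at 4.1 m.

4.1 m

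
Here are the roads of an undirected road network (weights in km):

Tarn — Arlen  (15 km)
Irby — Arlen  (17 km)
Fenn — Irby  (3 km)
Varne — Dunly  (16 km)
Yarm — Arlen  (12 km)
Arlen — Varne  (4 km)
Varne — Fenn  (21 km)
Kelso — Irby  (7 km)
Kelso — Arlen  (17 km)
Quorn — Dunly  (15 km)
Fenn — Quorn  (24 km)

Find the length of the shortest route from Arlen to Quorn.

Candidate routes:
Arlen → Irby → Fenn → Quorn: 17+3+24 = 44
Arlen → Varne → Dunly → Quorn: 4+16+15 = 35
Arlen → Varne → Fenn → Quorn: 4+21+24 = 49
Cheapest is Arlen → Varne → Dunly → Quorn at 35 km.

35 km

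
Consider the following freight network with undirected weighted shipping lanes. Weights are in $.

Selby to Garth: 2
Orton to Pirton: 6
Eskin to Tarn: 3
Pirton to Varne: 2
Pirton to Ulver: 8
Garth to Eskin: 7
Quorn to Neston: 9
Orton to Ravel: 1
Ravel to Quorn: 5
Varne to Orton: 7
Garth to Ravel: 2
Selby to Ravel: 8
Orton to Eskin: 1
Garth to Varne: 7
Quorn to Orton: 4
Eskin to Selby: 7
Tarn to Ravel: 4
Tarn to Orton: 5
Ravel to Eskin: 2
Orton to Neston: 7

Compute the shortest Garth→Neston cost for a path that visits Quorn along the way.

Best Garth to Quorn: Garth → Ravel → Quorn costing 7
Shortest Quorn→Neston: Quorn → Neston = 9
Total via Quorn: 7 + 9 = $16.

$16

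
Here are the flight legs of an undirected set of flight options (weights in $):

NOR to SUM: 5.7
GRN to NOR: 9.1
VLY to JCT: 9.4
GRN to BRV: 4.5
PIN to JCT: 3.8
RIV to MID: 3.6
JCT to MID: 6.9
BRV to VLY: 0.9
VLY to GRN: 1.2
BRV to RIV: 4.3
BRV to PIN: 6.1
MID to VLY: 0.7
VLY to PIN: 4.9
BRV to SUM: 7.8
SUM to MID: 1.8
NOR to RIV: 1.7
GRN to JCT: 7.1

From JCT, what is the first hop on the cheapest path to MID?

MID

Enumerating some paths:
JCT - MID: 6.9 = 6.9
JCT - GRN - VLY - MID: 7.1+1.2+0.7 = 9
The minimum is $6.9 via JCT - MID.
So from JCT the first move is to MID.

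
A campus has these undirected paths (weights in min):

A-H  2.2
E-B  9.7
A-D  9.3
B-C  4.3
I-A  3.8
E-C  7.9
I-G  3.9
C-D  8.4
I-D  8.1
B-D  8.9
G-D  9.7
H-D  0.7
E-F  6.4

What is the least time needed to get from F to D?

22.7 min

Settle nodes by increasing distance from F:
F: 0
E: 6.4  (via F)
C: 14.3  (via E)
B: 16.1  (via E)
D: 22.7  (via C)
Shortest route: F → E → C → D = 22.7 min.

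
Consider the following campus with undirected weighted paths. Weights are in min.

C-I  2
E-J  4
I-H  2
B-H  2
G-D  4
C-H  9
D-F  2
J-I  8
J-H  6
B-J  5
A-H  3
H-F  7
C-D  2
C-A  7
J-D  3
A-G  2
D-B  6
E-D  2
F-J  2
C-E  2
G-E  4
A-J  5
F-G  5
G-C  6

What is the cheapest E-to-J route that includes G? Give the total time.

11 min

Best E to G: E–G costing 4
Best G to J: G–A–J costing 7
Total via G: 4 + 7 = 11 min.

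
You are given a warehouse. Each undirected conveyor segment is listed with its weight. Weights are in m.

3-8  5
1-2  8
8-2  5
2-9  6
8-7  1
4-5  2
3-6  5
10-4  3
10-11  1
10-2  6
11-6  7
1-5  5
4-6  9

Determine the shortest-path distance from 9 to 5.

Running Dijkstra from 9:
9: 0
2: 6  (via 9)
8: 11  (via 2)
7: 12  (via 8)
10: 12  (via 2)
11: 13  (via 10)
1: 14  (via 2)
4: 15  (via 10)
3: 16  (via 8)
5: 17  (via 4)
Shortest route: 9 → 2 → 10 → 4 → 5 = 17 m.

17 m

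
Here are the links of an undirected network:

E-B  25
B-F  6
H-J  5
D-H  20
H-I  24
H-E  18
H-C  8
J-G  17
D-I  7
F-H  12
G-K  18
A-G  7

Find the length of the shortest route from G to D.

Settle nodes by increasing distance from G:
G: 0
A: 7  (via G)
J: 17  (via G)
K: 18  (via G)
H: 22  (via J)
C: 30  (via H)
F: 34  (via H)
B: 40  (via F)
E: 40  (via H)
D: 42  (via H)
Shortest route: G–J–H–D = 42.

42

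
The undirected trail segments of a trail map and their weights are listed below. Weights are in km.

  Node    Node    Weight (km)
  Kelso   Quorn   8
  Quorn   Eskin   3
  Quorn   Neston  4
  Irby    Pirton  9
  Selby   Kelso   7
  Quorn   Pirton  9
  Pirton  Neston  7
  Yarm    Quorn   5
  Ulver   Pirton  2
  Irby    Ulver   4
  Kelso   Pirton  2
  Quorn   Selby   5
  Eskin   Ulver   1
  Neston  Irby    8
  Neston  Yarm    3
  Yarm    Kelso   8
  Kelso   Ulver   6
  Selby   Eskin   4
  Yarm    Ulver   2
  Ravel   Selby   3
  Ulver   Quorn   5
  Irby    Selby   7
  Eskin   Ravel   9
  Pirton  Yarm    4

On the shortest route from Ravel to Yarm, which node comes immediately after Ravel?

Enumerating some paths:
Ravel–Selby–Quorn–Yarm: 3+5+5 = 13
Ravel–Selby–Eskin–Ulver–Yarm: 3+4+1+2 = 10
Ravel–Eskin–Ulver–Yarm: 9+1+2 = 12
Cheapest is Ravel–Selby–Eskin–Ulver–Yarm at 10 km.
So from Ravel the first move is to Selby.

Selby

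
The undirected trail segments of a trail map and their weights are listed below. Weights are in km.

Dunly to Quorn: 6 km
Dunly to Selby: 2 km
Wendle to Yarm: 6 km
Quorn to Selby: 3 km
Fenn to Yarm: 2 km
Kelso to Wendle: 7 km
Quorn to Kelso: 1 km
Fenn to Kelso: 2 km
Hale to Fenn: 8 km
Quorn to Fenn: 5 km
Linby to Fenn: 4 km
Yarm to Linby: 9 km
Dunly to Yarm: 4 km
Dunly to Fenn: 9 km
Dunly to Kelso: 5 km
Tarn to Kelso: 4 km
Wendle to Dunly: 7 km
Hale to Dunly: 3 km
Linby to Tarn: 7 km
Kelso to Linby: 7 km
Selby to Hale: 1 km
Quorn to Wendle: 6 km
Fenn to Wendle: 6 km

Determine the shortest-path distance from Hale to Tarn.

Enumerating some paths:
Hale–Selby–Dunly–Kelso–Tarn: 1+2+5+4 = 12
Hale–Selby–Quorn–Kelso–Tarn: 1+3+1+4 = 9
Cheapest is Hale–Selby–Quorn–Kelso–Tarn at 9 km.

9 km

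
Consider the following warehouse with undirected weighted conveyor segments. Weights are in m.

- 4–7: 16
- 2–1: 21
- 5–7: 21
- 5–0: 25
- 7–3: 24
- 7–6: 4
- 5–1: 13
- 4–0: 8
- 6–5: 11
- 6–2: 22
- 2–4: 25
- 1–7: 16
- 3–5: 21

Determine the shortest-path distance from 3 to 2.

Running Dijkstra from 3:
3: 0
5: 21  (via 3)
7: 24  (via 3)
6: 28  (via 7)
1: 34  (via 5)
4: 40  (via 7)
0: 46  (via 5)
2: 50  (via 6)
Shortest route: 3 → 7 → 6 → 2 = 50 m.

50 m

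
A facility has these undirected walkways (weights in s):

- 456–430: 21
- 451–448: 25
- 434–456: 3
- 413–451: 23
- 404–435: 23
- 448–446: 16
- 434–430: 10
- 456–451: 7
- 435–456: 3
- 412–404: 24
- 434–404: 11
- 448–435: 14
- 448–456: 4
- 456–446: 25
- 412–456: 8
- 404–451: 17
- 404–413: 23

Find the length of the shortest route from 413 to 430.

Shortest distances from 413:
413: 0
451: 23  (via 413)
404: 23  (via 413)
456: 30  (via 451)
435: 33  (via 456)
434: 33  (via 456)
448: 34  (via 456)
412: 38  (via 456)
430: 43  (via 434)
Shortest route: 413–451–456–434–430 = 43 s.

43 s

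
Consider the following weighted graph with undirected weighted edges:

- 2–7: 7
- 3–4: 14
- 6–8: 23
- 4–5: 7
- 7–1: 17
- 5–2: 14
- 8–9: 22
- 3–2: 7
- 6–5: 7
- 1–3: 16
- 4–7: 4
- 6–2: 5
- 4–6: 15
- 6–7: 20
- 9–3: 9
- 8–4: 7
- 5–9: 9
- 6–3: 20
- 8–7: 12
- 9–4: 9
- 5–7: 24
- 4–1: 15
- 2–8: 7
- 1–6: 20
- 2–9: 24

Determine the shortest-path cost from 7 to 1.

Compare a few routes:
7 → 4 → 1: 4+15 = 19
7 → 1: 17 = 17
The minimum is 17 via 7 → 1.

17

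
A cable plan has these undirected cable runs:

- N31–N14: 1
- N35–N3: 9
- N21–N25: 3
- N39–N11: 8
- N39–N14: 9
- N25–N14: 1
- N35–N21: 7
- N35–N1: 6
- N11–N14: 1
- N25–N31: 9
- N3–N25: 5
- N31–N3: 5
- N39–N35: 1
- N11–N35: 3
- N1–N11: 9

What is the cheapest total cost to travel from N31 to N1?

Settle nodes by increasing distance from N31:
N31: 0
N14: 1  (via N31)
N11: 2  (via N14)
N25: 2  (via N14)
N21: 5  (via N25)
N3: 5  (via N31)
N35: 5  (via N11)
N39: 6  (via N35)
N1: 11  (via N11)
Shortest route: N31 → N14 → N11 → N1 = 11.

11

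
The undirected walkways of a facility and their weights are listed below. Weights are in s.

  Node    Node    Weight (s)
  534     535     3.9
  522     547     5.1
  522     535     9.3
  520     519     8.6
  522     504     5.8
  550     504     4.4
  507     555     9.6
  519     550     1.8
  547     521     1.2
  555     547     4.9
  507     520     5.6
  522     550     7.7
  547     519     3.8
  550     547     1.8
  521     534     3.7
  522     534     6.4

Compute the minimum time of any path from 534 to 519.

8.5 s

Running Dijkstra from 534:
534: 0
521: 3.7  (via 534)
535: 3.9  (via 534)
547: 4.9  (via 521)
522: 6.4  (via 534)
550: 6.7  (via 547)
519: 8.5  (via 550)
Shortest route: 534–521–547–550–519 = 8.5 s.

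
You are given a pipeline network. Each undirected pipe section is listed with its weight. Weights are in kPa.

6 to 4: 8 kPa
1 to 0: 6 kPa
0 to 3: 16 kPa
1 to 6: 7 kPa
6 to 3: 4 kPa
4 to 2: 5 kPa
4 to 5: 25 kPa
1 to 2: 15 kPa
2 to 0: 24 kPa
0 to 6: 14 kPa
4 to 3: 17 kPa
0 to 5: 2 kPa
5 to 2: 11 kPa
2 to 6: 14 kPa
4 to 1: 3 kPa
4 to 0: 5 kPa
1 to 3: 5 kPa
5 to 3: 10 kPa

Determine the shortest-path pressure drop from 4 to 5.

Shortest distances from 4:
4: 0
1: 3  (via 4)
0: 5  (via 4)
2: 5  (via 4)
5: 7  (via 0)
Shortest route: 4–0–5 = 7 kPa.

7 kPa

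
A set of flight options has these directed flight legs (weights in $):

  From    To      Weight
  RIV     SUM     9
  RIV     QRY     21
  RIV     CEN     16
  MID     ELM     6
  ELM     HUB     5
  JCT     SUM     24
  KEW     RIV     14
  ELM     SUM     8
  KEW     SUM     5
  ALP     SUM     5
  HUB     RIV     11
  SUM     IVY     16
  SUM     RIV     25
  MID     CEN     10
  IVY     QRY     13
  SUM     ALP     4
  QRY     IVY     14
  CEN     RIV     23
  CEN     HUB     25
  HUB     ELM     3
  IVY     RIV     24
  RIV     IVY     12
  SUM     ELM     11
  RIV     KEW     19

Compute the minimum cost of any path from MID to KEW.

Shortest distances from MID:
MID: 0
ELM: 6  (via MID)
CEN: 10  (via MID)
HUB: 11  (via ELM)
SUM: 14  (via ELM)
ALP: 18  (via SUM)
RIV: 22  (via HUB)
IVY: 30  (via SUM)
KEW: 41  (via RIV)
Shortest route: MID → ELM → HUB → RIV → KEW = $41.

$41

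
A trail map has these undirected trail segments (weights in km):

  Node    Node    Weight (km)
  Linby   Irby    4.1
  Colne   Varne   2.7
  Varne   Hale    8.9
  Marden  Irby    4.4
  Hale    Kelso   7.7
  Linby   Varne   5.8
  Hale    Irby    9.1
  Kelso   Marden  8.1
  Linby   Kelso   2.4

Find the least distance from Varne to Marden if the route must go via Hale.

Shortest Varne→Hale: Varne–Hale = 8.9
Shortest Hale→Marden: Hale–Irby–Marden = 13.5
Total via Hale: 8.9 + 13.5 = 22.4 km.

22.4 km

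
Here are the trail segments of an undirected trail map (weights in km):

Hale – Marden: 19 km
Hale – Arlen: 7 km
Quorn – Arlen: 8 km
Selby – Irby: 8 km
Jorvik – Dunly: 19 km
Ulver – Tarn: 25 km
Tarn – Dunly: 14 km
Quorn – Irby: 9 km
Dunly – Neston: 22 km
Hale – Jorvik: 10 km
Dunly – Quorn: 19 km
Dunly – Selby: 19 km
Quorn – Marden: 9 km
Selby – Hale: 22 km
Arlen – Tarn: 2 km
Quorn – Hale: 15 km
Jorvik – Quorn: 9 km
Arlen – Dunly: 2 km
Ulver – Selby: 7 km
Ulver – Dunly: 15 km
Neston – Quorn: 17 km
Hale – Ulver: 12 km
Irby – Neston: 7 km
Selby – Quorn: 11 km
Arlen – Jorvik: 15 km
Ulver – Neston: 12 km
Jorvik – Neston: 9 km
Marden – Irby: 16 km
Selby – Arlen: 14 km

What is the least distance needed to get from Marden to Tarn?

Compare a few routes:
Marden–Hale–Arlen–Tarn: 19+7+2 = 28
Marden–Quorn–Arlen–Dunly–Tarn: 9+8+2+14 = 33
Marden–Quorn–Arlen–Tarn: 9+8+2 = 19
Marden–Quorn–Dunly–Arlen–Tarn: 9+19+2+2 = 32
Cheapest is Marden–Quorn–Arlen–Tarn at 19 km.

19 km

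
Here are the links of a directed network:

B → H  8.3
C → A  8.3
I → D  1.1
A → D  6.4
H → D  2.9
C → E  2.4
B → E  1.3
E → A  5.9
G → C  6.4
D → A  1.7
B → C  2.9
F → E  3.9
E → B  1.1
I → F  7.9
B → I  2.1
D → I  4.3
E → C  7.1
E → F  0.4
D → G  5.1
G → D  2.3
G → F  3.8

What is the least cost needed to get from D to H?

22.2

Candidate routes:
D - I - F - E - B - H: 4.3+7.9+3.9+1.1+8.3 = 25.5
D - G - F - E - B - H: 5.1+3.8+3.9+1.1+8.3 = 22.2
D - G - C - E - B - H: 5.1+6.4+2.4+1.1+8.3 = 23.3
The minimum is 22.2 via D - G - F - E - B - H.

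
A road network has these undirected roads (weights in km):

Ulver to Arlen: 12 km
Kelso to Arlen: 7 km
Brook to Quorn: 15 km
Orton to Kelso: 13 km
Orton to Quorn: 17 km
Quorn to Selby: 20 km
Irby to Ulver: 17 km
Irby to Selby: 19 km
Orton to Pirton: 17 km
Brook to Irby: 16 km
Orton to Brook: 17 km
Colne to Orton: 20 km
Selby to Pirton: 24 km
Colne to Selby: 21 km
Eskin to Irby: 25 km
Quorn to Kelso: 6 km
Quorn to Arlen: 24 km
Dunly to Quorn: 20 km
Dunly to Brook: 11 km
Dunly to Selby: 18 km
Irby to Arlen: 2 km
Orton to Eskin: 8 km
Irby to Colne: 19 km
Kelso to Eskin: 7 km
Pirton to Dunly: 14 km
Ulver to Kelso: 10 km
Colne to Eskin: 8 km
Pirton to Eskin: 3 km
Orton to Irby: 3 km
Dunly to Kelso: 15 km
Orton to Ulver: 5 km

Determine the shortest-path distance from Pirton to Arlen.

Enumerating some paths:
Pirton–Eskin–Kelso–Arlen: 3+7+7 = 17
Pirton–Eskin–Orton–Irby–Arlen: 3+8+3+2 = 16
The minimum is 16 km via Pirton–Eskin–Orton–Irby–Arlen.

16 km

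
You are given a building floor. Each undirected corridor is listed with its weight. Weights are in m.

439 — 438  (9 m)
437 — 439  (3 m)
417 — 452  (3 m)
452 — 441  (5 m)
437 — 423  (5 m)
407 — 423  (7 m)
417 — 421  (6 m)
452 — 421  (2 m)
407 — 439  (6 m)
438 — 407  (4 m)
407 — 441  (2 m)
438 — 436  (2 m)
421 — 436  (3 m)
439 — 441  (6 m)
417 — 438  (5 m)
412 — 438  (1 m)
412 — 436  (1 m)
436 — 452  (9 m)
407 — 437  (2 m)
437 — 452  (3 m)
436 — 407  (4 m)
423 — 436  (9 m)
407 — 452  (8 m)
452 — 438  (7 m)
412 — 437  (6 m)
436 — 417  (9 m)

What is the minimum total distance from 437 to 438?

6 m

Candidate routes:
437 - 412 - 438: 6+1 = 7
437 - 407 - 436 - 412 - 438: 2+4+1+1 = 8
437 - 407 - 438: 2+4 = 6
The minimum is 6 m via 437 - 407 - 438.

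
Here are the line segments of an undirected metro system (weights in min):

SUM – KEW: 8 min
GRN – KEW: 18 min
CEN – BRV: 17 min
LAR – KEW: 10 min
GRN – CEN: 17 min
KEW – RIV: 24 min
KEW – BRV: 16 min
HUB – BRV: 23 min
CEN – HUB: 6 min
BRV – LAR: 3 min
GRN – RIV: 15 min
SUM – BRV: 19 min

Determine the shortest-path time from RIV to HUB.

Enumerating some paths:
RIV - KEW - BRV - HUB: 24+16+23 = 63
RIV - KEW - LAR - BRV - CEN - HUB: 24+10+3+17+6 = 60
RIV - GRN - CEN - HUB: 15+17+6 = 38
RIV - KEW - LAR - BRV - HUB: 24+10+3+23 = 60
Cheapest is RIV - GRN - CEN - HUB at 38 min.

38 min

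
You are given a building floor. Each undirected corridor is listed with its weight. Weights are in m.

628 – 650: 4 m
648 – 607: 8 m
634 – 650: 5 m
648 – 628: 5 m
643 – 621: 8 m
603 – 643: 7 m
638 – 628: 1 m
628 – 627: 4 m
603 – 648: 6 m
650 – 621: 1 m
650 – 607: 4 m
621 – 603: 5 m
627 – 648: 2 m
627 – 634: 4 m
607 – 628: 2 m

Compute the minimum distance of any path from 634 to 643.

14 m

Enumerating some paths:
634 - 650 - 621 - 603 - 643: 5+1+5+7 = 18
634 - 627 - 648 - 603 - 643: 4+2+6+7 = 19
634 - 650 - 621 - 643: 5+1+8 = 14
Cheapest is 634 - 650 - 621 - 643 at 14 m.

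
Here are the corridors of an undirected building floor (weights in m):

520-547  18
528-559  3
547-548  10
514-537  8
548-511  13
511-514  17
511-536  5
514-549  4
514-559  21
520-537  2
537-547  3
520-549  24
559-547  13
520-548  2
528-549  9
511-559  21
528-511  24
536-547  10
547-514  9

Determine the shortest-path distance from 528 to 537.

19 m

Running Dijkstra from 528:
528: 0
559: 3  (via 528)
549: 9  (via 528)
514: 13  (via 549)
547: 16  (via 559)
537: 19  (via 547)
Shortest route: 528 → 559 → 547 → 537 = 19 m.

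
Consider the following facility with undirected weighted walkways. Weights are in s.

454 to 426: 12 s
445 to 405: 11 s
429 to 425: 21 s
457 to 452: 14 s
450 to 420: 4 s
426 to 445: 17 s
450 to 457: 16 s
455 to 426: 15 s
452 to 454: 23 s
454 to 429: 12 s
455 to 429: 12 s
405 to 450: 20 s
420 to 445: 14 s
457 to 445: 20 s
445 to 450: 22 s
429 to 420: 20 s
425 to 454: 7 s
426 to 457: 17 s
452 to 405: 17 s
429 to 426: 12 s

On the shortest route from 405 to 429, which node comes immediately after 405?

445

Enumerating some paths:
405 - 445 - 426 - 429: 11+17+12 = 40
405 - 450 - 420 - 429: 20+4+20 = 44
405 - 445 - 420 - 429: 11+14+20 = 45
405 - 452 - 454 - 429: 17+23+12 = 52
The minimum is 40 s via 405 - 445 - 426 - 429.
So from 405 the first move is to 445.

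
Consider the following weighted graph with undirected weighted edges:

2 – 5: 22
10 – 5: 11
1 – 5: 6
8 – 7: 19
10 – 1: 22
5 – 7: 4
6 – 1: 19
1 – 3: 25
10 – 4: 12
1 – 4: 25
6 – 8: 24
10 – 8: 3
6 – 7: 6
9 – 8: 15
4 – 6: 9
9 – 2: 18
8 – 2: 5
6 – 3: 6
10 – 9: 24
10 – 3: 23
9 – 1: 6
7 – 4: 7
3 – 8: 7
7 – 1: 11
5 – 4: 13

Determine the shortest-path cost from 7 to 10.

Candidate routes:
7 - 4 - 10: 7+12 = 19
7 - 5 - 10: 4+11 = 15
Cheapest is 7 - 5 - 10 at 15.

15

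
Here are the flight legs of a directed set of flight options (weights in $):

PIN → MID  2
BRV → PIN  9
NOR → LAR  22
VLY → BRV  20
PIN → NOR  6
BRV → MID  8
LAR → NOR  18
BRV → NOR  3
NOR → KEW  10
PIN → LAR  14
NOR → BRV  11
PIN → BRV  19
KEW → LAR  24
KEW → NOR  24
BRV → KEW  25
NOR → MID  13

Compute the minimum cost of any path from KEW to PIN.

$44

Candidate routes:
KEW–NOR–BRV–PIN: 24+11+9 = 44
KEW–LAR–NOR–BRV–PIN: 24+18+11+9 = 62
Cheapest is KEW–NOR–BRV–PIN at $44.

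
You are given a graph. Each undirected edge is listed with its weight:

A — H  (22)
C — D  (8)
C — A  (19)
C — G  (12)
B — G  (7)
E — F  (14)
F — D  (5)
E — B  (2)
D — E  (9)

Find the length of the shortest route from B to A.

38

Shortest distances from B:
B: 0
E: 2  (via B)
G: 7  (via B)
D: 11  (via E)
F: 16  (via E)
C: 19  (via G)
A: 38  (via C)
Shortest route: B → G → C → A = 38.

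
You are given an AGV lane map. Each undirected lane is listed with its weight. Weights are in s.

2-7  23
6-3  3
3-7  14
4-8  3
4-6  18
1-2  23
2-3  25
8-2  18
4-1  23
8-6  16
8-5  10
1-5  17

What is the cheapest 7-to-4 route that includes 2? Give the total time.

44 s

Best 7 to 2: 7–2 costing 23
Best 2 to 4: 2–8–4 costing 21
Total via 2: 23 + 21 = 44 s.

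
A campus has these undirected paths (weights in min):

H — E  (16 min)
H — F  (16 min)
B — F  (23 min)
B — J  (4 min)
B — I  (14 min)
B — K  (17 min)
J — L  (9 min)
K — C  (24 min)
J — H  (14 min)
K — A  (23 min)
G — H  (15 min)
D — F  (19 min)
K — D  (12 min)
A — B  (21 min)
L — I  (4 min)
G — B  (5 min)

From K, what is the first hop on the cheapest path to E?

B

Compare a few routes:
K–B–J–H–E: 17+4+14+16 = 51
K–B–G–H–E: 17+5+15+16 = 53
Cheapest is K–B–J–H–E at 51 min.
So from K the first move is to B.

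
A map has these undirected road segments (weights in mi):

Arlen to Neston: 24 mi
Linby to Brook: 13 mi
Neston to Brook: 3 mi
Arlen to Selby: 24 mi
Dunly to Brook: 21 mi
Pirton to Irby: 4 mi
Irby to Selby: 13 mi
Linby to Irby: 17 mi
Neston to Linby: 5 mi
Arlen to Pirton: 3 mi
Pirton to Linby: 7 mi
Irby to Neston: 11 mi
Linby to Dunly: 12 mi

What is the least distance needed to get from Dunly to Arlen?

22 mi

Compare a few routes:
Dunly–Linby–Pirton–Arlen: 12+7+3 = 22
Dunly–Linby–Neston–Irby–Pirton–Arlen: 12+5+11+4+3 = 35
The minimum is 22 mi via Dunly–Linby–Pirton–Arlen.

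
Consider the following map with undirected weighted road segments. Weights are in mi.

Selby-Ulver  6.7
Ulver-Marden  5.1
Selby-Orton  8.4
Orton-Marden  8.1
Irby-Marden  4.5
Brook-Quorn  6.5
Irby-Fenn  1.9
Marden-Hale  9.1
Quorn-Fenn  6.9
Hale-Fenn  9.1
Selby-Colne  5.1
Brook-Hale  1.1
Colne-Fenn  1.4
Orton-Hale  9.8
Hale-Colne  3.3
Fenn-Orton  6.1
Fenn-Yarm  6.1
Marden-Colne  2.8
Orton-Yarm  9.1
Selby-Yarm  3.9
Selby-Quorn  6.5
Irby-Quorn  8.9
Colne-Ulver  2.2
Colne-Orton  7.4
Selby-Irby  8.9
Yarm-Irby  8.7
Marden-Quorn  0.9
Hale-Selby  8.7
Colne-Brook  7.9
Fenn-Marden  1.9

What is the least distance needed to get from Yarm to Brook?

11.9 mi

Enumerating some paths:
Yarm → Selby → Hale → Brook: 3.9+8.7+1.1 = 13.7
Yarm → Fenn → Colne → Hale → Brook: 6.1+1.4+3.3+1.1 = 11.9
Yarm → Selby → Colne → Hale → Brook: 3.9+5.1+3.3+1.1 = 13.4
The minimum is 11.9 mi via Yarm → Fenn → Colne → Hale → Brook.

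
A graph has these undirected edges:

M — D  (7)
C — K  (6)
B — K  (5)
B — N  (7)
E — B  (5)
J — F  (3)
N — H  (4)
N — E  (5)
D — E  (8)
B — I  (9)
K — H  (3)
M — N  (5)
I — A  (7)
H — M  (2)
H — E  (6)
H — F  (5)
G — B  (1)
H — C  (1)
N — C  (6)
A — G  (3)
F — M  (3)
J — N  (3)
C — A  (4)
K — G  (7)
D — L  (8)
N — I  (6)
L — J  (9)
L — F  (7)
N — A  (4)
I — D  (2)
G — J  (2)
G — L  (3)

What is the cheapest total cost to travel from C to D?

Settle nodes by increasing distance from C:
C: 0
H: 1  (via C)
M: 3  (via H)
A: 4  (via C)
K: 4  (via H)
N: 5  (via H)
F: 6  (via H)
E: 7  (via H)
G: 7  (via A)
B: 8  (via G)
J: 8  (via N)
D: 10  (via M)
Shortest route: C–H–M–D = 10.

10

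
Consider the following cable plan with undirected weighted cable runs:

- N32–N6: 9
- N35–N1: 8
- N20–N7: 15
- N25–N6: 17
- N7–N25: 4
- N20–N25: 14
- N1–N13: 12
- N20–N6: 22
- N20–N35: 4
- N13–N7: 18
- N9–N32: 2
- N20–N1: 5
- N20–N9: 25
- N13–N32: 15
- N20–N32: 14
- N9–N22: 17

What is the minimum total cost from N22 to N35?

Compare a few routes:
N22 - N9 - N20 - N35: 17+25+4 = 46
N22 - N9 - N32 - N20 - N35: 17+2+14+4 = 37
N22 - N9 - N32 - N20 - N1 - N35: 17+2+14+5+8 = 46
The minimum is 37 via N22 - N9 - N32 - N20 - N35.

37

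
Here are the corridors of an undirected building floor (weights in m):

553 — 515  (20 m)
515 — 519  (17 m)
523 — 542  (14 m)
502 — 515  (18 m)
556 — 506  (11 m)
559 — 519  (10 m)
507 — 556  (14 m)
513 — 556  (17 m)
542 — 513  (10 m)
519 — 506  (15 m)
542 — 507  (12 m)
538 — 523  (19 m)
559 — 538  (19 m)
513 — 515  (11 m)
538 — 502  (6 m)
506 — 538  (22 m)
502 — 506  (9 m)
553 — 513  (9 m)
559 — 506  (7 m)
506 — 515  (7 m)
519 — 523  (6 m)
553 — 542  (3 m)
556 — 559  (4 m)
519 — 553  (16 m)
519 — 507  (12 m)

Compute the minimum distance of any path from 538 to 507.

37 m

Enumerating some paths:
538 - 502 - 506 - 556 - 507: 6+9+11+14 = 40
538 - 502 - 506 - 559 - 556 - 507: 6+9+7+4+14 = 40
538 - 559 - 556 - 507: 19+4+14 = 37
The minimum is 37 m via 538 - 559 - 556 - 507.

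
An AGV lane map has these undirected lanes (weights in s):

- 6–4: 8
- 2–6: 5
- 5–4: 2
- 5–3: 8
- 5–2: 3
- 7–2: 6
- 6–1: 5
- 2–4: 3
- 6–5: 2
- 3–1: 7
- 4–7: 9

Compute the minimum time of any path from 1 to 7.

Shortest distances from 1:
1: 0
6: 5  (via 1)
3: 7  (via 1)
5: 7  (via 6)
4: 9  (via 5)
2: 10  (via 6)
7: 16  (via 2)
Shortest route: 1–6–2–7 = 16 s.

16 s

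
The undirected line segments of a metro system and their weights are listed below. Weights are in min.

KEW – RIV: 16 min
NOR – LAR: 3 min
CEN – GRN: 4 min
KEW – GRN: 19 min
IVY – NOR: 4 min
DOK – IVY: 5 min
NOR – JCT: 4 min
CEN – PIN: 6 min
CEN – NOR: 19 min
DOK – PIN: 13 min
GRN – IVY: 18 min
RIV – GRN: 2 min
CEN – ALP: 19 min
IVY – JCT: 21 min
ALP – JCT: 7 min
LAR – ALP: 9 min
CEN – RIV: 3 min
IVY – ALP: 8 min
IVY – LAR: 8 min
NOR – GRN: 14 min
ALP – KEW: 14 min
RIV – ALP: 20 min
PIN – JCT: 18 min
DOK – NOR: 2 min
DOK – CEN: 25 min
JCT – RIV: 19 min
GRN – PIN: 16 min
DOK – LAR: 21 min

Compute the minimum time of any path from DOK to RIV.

18 min

Candidate routes:
DOK - PIN - CEN - RIV: 13+6+3 = 22
DOK - NOR - GRN - RIV: 2+14+2 = 18
Cheapest is DOK - NOR - GRN - RIV at 18 min.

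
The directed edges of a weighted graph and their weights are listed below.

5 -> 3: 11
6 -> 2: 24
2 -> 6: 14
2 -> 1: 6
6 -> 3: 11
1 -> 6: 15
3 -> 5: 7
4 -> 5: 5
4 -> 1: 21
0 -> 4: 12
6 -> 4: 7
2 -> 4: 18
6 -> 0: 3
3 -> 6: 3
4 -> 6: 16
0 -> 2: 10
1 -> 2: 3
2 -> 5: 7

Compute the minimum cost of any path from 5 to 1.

33

Settle nodes by increasing distance from 5:
5: 0
3: 11  (via 5)
6: 14  (via 3)
0: 17  (via 6)
4: 21  (via 6)
2: 27  (via 0)
1: 33  (via 2)
Shortest route: 5 → 3 → 6 → 0 → 2 → 1 = 33.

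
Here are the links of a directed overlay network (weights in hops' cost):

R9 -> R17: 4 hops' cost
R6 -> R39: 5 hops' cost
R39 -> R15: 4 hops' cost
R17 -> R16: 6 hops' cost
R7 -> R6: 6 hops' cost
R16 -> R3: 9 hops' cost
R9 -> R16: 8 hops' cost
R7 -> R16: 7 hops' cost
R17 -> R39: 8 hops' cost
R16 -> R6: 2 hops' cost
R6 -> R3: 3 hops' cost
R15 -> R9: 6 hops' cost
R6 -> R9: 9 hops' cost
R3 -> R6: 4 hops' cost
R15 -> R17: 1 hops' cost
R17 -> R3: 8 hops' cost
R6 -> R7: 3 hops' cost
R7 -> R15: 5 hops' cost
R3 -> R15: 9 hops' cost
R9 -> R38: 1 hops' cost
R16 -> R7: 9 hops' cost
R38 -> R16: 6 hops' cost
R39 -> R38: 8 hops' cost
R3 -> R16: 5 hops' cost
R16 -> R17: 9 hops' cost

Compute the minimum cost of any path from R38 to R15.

Shortest distances from R38:
R38: 0
R16: 6  (via R38)
R6: 8  (via R16)
R7: 11  (via R6)
R3: 11  (via R6)
R39: 13  (via R6)
R17: 15  (via R16)
R15: 16  (via R7)
Shortest route: R38–R16–R6–R7–R15 = 16 hops' cost.

16 hops' cost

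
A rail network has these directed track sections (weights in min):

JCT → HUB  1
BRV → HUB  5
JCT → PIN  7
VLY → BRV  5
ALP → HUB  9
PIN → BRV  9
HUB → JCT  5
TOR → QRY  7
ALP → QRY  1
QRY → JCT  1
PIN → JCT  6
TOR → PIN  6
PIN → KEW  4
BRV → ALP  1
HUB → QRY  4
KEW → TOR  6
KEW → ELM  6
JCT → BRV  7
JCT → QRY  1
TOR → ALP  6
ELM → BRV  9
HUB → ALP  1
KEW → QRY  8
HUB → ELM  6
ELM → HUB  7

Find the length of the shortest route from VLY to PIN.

Candidate routes:
VLY - BRV - HUB - ALP - QRY - JCT - PIN: 5+5+1+1+1+7 = 20
VLY - BRV - HUB - QRY - JCT - PIN: 5+5+4+1+7 = 22
VLY - BRV - ALP - QRY - JCT - PIN: 5+1+1+1+7 = 15
Cheapest is VLY - BRV - ALP - QRY - JCT - PIN at 15 min.

15 min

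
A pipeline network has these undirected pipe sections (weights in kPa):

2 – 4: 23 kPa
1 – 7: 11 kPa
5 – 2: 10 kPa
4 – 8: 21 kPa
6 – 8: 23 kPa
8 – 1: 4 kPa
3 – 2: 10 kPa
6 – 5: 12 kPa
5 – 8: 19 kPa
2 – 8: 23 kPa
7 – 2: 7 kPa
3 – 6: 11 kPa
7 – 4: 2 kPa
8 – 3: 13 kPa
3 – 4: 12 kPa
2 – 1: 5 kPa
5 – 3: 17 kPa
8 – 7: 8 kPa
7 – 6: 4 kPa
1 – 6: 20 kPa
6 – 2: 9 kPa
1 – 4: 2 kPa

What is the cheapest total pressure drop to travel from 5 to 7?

Settle nodes by increasing distance from 5:
5: 0
2: 10  (via 5)
6: 12  (via 5)
1: 15  (via 2)
7: 16  (via 6)
Shortest route: 5–6–7 = 16 kPa.

16 kPa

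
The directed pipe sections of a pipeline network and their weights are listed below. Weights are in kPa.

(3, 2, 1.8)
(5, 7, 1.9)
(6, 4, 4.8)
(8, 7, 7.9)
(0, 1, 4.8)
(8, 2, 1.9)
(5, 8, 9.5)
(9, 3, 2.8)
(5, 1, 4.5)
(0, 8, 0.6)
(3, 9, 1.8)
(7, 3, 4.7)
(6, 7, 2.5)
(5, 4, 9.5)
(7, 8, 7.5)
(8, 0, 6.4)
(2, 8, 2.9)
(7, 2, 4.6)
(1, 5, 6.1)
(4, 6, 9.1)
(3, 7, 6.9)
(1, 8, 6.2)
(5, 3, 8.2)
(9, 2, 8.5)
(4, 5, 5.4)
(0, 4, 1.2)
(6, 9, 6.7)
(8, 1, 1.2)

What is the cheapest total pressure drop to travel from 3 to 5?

12 kPa

Candidate routes:
3 - 2 - 8 - 1 - 5: 1.8+2.9+1.2+6.1 = 12
3 - 2 - 8 - 0 - 4 - 5: 1.8+2.9+6.4+1.2+5.4 = 17.7
Cheapest is 3 - 2 - 8 - 1 - 5 at 12 kPa.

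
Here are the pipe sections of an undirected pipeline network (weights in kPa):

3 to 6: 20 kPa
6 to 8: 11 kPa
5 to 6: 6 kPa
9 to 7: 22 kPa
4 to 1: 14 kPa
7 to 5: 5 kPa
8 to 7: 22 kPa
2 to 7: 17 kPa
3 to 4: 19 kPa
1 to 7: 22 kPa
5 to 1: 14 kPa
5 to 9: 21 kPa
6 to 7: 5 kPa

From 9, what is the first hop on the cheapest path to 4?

Compare a few routes:
9 → 5 → 1 → 4: 21+14+14 = 49
9 → 7 → 5 → 1 → 4: 22+5+14+14 = 55
Cheapest is 9 → 5 → 1 → 4 at 49 kPa.
So from 9 the first move is to 5.

5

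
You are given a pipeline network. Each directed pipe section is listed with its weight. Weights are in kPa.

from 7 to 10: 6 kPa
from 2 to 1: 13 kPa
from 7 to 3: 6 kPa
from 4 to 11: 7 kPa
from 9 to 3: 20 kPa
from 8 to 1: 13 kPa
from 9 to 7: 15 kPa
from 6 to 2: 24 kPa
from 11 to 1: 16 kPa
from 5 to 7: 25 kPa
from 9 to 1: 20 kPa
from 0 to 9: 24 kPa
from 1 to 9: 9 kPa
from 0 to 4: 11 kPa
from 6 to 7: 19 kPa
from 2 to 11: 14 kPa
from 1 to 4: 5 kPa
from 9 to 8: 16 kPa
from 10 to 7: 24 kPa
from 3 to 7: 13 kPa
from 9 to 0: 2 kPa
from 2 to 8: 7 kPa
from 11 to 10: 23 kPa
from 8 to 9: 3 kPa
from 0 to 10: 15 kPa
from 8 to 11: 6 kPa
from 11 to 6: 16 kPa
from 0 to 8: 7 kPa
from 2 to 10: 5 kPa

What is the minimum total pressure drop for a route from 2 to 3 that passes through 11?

Best 2 to 11: 2 → 8 → 11 costing 13
Shortest 11→3: 11 → 6 → 7 → 3 = 41
Total via 11: 13 + 41 = 54 kPa.

54 kPa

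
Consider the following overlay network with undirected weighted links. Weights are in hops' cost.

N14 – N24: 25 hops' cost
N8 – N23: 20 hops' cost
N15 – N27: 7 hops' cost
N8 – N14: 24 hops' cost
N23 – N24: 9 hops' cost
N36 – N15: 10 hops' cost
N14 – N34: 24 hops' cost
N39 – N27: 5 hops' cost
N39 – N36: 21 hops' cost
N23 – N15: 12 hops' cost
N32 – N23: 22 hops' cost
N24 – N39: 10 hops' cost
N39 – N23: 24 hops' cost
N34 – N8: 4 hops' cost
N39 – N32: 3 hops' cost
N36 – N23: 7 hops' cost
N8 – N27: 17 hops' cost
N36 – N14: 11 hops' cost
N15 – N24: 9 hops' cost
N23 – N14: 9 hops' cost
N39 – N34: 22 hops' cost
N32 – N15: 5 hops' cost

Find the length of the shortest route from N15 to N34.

Running Dijkstra from N15:
N15: 0
N32: 5  (via N15)
N27: 7  (via N15)
N39: 8  (via N32)
N24: 9  (via N15)
N36: 10  (via N15)
N23: 12  (via N15)
N14: 21  (via N36)
N8: 24  (via N27)
N34: 28  (via N8)
Shortest route: N15 → N27 → N8 → N34 = 28 hops' cost.

28 hops' cost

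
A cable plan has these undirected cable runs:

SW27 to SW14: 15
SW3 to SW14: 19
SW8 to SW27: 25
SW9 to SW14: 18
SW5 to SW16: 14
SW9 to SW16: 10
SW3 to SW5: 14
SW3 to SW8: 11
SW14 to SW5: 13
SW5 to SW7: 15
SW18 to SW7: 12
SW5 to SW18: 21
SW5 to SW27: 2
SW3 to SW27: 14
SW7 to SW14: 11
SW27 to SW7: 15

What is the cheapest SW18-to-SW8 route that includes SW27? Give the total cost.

48

Best SW18 to SW27: SW18–SW5–SW27 costing 23
Shortest SW27→SW8: SW27–SW8 = 25
Total via SW27: 23 + 25 = 48.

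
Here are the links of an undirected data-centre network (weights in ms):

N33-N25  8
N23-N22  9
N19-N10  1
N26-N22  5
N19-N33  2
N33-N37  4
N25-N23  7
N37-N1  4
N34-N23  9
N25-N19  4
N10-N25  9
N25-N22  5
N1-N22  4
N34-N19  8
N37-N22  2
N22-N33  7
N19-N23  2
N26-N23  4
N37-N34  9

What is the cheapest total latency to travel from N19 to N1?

10 ms

Enumerating some paths:
N19 → N33 → N37 → N1: 2+4+4 = 10
N19 → N33 → N37 → N22 → N1: 2+4+2+4 = 12
The minimum is 10 ms via N19 → N33 → N37 → N1.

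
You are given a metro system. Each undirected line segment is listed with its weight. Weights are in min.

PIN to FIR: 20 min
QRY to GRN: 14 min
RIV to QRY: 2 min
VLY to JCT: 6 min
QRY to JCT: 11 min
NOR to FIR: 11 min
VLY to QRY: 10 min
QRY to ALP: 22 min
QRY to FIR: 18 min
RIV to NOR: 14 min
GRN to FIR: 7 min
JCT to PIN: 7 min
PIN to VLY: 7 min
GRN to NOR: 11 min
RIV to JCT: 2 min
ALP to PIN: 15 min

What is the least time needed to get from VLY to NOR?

Compare a few routes:
VLY - JCT - QRY - RIV - NOR: 6+11+2+14 = 33
VLY - PIN - JCT - RIV - NOR: 7+7+2+14 = 30
VLY - JCT - RIV - NOR: 6+2+14 = 22
VLY - QRY - RIV - NOR: 10+2+14 = 26
The minimum is 22 min via VLY - JCT - RIV - NOR.

22 min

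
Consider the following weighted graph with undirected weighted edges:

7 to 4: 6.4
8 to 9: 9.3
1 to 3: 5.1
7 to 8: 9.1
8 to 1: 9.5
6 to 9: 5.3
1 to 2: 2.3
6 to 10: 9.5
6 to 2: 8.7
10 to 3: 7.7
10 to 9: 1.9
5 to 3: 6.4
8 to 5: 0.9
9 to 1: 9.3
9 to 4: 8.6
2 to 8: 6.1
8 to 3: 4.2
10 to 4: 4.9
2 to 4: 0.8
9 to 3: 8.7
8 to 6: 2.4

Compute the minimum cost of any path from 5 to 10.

Running Dijkstra from 5:
5: 0
8: 0.9  (via 5)
6: 3.3  (via 8)
3: 5.1  (via 8)
2: 7  (via 8)
4: 7.8  (via 2)
9: 8.6  (via 6)
1: 9.3  (via 2)
7: 10  (via 8)
10: 10.5  (via 9)
Shortest route: 5–8–6–9–10 = 10.5.

10.5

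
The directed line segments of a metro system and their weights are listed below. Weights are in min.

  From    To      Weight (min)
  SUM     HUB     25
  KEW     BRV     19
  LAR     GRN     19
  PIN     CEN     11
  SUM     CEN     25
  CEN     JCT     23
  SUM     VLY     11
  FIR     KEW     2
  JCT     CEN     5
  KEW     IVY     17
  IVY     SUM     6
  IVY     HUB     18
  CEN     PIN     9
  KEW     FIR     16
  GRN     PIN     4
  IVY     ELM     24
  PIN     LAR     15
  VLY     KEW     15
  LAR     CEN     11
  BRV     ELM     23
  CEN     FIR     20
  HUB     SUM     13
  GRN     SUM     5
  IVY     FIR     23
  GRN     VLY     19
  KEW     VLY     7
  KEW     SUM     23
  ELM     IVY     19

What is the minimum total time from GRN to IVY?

Running Dijkstra from GRN:
GRN: 0
PIN: 4  (via GRN)
SUM: 5  (via GRN)
CEN: 15  (via PIN)
VLY: 16  (via SUM)
LAR: 19  (via PIN)
HUB: 30  (via SUM)
KEW: 31  (via VLY)
FIR: 35  (via CEN)
JCT: 38  (via CEN)
IVY: 48  (via KEW)
Shortest route: GRN → SUM → VLY → KEW → IVY = 48 min.

48 min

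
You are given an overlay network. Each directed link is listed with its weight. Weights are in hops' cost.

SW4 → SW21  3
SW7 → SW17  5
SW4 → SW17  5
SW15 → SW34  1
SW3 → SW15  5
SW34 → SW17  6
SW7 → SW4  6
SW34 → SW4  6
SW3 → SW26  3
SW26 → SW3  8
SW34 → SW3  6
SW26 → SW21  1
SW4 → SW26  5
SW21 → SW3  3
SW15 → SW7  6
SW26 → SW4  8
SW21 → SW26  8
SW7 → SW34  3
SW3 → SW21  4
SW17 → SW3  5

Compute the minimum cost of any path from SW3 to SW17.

Compare a few routes:
SW3 → SW15 → SW7 → SW17: 5+6+5 = 16
SW3 → SW26 → SW4 → SW17: 3+8+5 = 16
SW3 → SW15 → SW34 → SW17: 5+1+6 = 12
Cheapest is SW3 → SW15 → SW34 → SW17 at 12 hops' cost.

12 hops' cost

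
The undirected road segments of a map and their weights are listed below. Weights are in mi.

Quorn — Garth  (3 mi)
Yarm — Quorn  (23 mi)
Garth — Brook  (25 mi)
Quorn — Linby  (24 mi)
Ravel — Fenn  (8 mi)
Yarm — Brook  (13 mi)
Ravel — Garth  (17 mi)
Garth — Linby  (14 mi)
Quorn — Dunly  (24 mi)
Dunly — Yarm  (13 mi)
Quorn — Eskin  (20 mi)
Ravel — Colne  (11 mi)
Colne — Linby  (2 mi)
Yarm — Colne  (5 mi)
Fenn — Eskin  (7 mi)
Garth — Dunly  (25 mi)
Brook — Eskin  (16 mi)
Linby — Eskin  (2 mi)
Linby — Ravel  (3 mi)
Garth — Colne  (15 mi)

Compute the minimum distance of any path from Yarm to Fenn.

16 mi

Enumerating some paths:
Yarm - Colne - Linby - Ravel - Fenn: 5+2+3+8 = 18
Yarm - Colne - Ravel - Fenn: 5+11+8 = 24
Yarm - Colne - Linby - Eskin - Fenn: 5+2+2+7 = 16
Yarm - Colne - Ravel - Linby - Eskin - Fenn: 5+11+3+2+7 = 28
Cheapest is Yarm - Colne - Linby - Eskin - Fenn at 16 mi.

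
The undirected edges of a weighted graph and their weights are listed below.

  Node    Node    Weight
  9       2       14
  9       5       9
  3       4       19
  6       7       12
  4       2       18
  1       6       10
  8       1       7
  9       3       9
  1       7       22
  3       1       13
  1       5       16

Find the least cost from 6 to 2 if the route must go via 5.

Best 6 to 5: 6 → 1 → 5 costing 26
Best 5 to 2: 5 → 9 → 2 costing 23
Total via 5: 26 + 23 = 49.

49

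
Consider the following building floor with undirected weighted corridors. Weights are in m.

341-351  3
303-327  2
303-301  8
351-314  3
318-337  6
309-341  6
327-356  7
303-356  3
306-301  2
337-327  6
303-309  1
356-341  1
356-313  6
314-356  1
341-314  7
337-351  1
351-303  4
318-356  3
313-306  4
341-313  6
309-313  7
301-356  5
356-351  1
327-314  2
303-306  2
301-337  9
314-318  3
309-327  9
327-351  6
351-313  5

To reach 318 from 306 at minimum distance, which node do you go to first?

303

Compare a few routes:
306 - 303 - 356 - 318: 2+3+3 = 8
306 - 303 - 356 - 314 - 318: 2+3+1+3 = 9
306 - 303 - 327 - 314 - 318: 2+2+2+3 = 9
The minimum is 8 m via 306 - 303 - 356 - 318.
So from 306 the first move is to 303.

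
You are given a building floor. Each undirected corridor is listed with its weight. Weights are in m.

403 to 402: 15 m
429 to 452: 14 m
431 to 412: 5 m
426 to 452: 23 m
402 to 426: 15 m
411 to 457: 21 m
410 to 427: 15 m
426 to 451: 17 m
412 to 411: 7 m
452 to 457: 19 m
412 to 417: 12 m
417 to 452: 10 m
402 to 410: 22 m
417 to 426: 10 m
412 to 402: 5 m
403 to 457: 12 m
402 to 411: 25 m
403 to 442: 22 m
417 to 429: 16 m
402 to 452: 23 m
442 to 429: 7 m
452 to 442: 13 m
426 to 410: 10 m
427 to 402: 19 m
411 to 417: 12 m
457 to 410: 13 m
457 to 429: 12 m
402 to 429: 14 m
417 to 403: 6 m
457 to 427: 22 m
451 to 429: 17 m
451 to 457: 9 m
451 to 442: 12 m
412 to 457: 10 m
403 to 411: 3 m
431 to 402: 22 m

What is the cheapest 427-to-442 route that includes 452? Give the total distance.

Shortest 427→452: 427 → 457 → 452 = 41
Shortest 452→442: 452 → 442 = 13
Total via 452: 41 + 13 = 54 m.

54 m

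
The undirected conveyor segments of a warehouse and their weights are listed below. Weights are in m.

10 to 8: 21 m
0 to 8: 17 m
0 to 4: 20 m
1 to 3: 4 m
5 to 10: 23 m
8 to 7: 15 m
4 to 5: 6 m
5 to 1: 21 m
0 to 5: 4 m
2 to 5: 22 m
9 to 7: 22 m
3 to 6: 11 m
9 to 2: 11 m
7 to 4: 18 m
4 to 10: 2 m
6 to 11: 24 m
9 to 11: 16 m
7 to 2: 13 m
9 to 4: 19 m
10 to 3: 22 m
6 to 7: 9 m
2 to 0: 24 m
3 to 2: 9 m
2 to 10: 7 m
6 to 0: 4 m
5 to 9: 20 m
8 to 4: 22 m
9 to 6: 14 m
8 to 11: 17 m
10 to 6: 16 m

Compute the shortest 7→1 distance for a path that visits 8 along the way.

Shortest 7→8: 7–8 = 15
Best 8 to 1: 8–0–6–3–1 costing 36
Total via 8: 15 + 36 = 51 m.

51 m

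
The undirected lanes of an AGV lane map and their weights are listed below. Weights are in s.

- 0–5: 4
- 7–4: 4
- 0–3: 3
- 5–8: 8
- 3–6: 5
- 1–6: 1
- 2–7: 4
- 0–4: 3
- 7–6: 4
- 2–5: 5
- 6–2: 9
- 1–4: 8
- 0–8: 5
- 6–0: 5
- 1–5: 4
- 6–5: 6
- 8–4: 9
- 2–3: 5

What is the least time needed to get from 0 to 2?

Running Dijkstra from 0:
0: 0
3: 3  (via 0)
4: 3  (via 0)
5: 4  (via 0)
6: 5  (via 0)
8: 5  (via 0)
1: 6  (via 6)
7: 7  (via 4)
2: 8  (via 3)
Shortest route: 0–3–2 = 8 s.

8 s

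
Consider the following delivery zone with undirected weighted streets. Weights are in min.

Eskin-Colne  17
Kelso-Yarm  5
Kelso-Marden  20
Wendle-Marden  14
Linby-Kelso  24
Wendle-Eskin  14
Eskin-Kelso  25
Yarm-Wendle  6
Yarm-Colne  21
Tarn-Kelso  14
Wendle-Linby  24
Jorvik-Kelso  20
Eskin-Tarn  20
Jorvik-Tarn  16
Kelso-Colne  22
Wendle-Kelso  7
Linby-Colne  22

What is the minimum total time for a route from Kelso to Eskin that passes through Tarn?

34 min

Best Kelso to Tarn: Kelso–Tarn costing 14
Best Tarn to Eskin: Tarn–Eskin costing 20
Total via Tarn: 14 + 20 = 34 min.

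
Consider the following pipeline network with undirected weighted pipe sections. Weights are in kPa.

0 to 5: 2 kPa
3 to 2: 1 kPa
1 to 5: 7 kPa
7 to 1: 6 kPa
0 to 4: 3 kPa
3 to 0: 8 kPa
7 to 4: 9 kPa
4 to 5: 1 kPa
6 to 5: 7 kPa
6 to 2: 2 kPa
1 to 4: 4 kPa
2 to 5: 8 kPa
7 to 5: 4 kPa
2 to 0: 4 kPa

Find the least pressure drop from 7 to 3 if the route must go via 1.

18 kPa

Best 7 to 1: 7–1 costing 6
Best 1 to 3: 1–4–0–2–3 costing 12
Total via 1: 6 + 12 = 18 kPa.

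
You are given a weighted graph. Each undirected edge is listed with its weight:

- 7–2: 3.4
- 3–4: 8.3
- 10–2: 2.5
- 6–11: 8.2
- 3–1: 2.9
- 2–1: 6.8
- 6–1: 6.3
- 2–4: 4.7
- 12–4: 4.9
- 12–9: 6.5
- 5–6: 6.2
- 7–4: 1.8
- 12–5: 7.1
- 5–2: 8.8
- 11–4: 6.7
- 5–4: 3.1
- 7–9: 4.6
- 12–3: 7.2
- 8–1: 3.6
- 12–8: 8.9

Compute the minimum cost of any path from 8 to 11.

Compare a few routes:
8–1–6–11: 3.6+6.3+8.2 = 18.1
8–12–4–11: 8.9+4.9+6.7 = 20.5
Cheapest is 8–1–6–11 at 18.1.

18.1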